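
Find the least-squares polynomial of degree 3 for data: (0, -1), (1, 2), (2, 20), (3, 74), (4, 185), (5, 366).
-47/63 + (-55/378)x + (-59/63)x² + (169/54)x³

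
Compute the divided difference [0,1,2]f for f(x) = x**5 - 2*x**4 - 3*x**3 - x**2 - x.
-9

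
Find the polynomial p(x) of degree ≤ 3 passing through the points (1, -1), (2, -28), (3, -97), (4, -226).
-3*x**3 - 3*x**2 + 3*x + 2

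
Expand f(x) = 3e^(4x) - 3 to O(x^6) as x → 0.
12*x + 24*x**2 + 32*x**3 + 32*x**4 + 128*x**5/5 + O(x**6)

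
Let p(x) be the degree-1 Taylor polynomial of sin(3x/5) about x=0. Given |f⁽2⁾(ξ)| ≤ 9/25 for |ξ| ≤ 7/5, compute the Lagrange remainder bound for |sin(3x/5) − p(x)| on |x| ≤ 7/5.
441/1250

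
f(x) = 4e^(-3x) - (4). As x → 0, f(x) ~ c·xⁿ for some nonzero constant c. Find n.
1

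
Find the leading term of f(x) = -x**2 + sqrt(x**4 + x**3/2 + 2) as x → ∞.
x/4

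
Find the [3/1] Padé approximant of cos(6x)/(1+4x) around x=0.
(27*x**3/2 + 9*x**2 - 27*x/4 + 1)/(1 - 11*x/4)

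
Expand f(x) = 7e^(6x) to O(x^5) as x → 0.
7 + 42*x + 126*x**2 + 252*x**3 + 378*x**4 + O(x**5)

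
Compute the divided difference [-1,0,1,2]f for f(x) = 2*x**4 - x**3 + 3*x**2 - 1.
3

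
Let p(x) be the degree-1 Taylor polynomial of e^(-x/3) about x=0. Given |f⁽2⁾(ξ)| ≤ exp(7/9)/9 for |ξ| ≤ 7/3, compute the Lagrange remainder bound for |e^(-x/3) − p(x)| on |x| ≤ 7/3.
49*exp(7/9)/162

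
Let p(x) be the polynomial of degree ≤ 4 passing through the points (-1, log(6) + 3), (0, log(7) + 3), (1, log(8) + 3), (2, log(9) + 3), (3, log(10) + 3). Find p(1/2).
log(4*2**(3/32)*3**(83/128)*5**(3/128)*7**(15/32)/3) + 3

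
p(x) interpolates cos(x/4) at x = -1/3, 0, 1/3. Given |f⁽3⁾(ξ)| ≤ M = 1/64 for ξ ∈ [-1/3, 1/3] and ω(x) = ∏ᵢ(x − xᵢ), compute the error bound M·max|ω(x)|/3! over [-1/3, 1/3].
sqrt(3)/46656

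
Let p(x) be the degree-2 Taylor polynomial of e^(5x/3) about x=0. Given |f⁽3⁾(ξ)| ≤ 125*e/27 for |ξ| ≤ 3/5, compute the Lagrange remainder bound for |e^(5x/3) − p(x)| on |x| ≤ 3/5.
e/6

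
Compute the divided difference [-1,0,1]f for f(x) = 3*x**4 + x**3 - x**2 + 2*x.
2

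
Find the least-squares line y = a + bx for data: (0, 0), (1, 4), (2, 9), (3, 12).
a = 1/10, b = 41/10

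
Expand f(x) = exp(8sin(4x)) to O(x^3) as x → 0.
1 + 32*x + 512*x**2 + O(x**3)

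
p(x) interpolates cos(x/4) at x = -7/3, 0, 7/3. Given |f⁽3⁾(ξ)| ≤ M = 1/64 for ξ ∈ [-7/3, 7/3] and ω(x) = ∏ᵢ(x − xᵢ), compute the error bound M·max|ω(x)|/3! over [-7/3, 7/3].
343*sqrt(3)/46656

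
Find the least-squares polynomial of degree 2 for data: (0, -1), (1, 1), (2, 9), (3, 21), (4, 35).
-7/5 + (6/5)x + (2)x²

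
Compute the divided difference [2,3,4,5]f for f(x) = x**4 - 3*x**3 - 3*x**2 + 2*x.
11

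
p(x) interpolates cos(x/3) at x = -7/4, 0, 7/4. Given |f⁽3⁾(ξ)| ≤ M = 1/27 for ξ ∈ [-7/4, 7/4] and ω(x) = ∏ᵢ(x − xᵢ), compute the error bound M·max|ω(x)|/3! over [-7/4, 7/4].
343*sqrt(3)/46656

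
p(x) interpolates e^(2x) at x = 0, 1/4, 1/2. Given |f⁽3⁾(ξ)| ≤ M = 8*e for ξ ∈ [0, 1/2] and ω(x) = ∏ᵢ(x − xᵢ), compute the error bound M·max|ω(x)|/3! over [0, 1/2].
sqrt(3)*e/216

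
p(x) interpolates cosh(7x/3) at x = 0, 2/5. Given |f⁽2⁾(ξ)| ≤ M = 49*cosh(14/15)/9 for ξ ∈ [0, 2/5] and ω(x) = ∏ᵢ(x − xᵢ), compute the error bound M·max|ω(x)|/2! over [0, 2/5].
49*cosh(14/15)/450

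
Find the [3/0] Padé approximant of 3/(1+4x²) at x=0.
3 - 12*x**2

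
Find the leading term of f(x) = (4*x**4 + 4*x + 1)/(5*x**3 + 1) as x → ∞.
4*x/5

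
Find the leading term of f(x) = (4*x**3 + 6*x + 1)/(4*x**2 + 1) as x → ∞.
x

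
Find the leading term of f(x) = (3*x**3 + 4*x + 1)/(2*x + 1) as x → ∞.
3*x**2/2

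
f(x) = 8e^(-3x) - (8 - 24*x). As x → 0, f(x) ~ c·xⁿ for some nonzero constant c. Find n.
2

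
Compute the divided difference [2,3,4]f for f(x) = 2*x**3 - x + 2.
18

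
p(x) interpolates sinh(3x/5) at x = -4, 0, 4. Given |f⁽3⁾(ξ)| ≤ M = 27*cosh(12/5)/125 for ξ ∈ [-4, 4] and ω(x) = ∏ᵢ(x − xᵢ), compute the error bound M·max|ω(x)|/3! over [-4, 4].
64*sqrt(3)*cosh(12/5)/125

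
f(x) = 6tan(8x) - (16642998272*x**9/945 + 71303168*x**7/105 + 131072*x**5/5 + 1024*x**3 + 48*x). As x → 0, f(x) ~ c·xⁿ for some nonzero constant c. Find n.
11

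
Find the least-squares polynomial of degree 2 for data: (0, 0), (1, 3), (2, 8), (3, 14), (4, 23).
2/35 + (139/70)x + (13/14)x²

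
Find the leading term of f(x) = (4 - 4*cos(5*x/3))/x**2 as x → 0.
50/9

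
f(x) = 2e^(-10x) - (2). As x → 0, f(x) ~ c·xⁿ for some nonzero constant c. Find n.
1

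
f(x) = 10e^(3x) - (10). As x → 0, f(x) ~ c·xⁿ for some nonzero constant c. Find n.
1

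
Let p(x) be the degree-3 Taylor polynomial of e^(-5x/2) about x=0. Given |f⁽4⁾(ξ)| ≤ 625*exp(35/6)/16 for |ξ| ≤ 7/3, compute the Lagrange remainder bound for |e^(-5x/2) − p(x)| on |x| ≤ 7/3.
1500625*exp(35/6)/31104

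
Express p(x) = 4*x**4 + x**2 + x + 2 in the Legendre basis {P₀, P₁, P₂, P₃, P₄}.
(47/15)P₀ + P₁ + (62/21)P₂ + (32/35)P₄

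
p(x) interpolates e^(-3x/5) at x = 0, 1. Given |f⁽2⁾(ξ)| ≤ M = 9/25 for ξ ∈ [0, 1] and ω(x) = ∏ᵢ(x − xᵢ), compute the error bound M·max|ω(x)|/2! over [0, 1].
9/200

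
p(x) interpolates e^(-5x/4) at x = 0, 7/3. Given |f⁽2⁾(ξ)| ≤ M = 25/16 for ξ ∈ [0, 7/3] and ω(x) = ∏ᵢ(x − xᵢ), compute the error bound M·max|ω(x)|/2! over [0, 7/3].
1225/1152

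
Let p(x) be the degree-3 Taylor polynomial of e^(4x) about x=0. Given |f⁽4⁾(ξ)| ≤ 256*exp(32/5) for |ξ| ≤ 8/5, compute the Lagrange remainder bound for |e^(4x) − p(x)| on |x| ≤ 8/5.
131072*exp(32/5)/1875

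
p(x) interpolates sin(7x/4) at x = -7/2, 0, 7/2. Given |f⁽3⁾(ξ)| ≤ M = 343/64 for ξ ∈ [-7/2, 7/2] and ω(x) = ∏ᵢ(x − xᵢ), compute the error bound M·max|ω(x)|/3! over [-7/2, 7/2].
117649*sqrt(3)/13824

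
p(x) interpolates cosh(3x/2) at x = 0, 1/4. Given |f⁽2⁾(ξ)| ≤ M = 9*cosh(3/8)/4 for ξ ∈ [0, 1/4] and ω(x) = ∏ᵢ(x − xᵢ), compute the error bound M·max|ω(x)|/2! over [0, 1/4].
9*cosh(3/8)/512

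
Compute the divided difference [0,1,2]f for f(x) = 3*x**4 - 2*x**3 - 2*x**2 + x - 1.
13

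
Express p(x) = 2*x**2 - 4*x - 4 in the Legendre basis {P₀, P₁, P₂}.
(-10/3)P₀ + (-4)P₁ + (4/3)P₂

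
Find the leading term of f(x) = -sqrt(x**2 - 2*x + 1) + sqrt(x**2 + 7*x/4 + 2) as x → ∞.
15/8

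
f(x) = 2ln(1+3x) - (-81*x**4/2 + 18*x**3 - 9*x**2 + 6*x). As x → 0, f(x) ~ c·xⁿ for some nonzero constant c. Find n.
5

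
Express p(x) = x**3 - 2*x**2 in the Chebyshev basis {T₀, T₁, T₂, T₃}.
-T₀ + (3/4)T₁ - T₂ + (1/4)T₃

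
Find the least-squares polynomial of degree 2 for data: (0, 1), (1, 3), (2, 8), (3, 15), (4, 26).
37/35 + (17/35)x + (10/7)x²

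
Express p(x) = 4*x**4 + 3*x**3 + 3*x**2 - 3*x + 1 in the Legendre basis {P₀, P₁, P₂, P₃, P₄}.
(14/5)P₀ + (-6/5)P₁ + (30/7)P₂ + (6/5)P₃ + (32/35)P₄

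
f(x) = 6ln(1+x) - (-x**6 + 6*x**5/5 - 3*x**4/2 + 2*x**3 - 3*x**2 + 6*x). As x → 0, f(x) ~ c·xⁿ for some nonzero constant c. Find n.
7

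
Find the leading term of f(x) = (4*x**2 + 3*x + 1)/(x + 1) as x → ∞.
4*x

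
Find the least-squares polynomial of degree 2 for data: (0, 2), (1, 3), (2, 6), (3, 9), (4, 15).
71/35 + (12/35)x + (5/7)x²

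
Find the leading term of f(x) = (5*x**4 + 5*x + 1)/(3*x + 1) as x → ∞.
5*x**3/3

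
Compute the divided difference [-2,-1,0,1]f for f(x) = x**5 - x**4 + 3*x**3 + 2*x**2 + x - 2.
10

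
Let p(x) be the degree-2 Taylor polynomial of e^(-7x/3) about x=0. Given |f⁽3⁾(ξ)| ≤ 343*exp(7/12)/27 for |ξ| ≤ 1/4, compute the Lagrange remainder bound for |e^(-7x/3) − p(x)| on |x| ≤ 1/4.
343*exp(7/12)/10368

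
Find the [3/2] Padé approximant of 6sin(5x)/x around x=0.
(30 - 175*x**2/2)/(5*x**2/4 + 1)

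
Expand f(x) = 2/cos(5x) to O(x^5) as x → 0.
2 + 25*x**2 + 3125*x**4/12 + O(x**5)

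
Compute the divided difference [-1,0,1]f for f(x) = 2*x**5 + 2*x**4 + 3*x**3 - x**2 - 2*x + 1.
1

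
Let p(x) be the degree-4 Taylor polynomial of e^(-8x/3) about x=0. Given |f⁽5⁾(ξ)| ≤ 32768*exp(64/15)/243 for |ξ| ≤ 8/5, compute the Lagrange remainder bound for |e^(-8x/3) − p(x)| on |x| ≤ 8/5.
134217728*exp(64/15)/11390625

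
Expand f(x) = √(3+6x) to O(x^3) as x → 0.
sqrt(3) + sqrt(3)*x - sqrt(3)*x**2/2 + O(x**3)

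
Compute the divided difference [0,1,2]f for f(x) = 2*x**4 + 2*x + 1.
14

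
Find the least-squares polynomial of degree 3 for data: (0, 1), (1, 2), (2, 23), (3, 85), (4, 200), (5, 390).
131/126 + (-3161/756)x + (251/126)x² + (311/108)x³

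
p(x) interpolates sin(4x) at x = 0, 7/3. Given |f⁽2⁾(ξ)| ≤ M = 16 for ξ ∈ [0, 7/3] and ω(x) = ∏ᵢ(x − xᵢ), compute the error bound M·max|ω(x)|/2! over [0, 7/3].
98/9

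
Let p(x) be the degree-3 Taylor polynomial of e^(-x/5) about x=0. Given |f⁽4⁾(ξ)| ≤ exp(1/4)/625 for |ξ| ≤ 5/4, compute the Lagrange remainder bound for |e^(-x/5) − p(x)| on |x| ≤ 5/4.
exp(1/4)/6144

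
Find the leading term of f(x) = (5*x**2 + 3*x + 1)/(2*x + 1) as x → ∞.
5*x/2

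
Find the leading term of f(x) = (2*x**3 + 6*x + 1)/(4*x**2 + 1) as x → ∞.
x/2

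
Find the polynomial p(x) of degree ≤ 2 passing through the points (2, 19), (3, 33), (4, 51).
2*x**2 + 4*x + 3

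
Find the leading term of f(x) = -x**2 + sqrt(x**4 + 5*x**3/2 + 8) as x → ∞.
5*x/4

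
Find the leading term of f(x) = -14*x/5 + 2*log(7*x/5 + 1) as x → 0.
-49*x**2/25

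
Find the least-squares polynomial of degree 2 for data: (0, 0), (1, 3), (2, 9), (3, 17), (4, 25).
-2/7 + (104/35)x + (6/7)x²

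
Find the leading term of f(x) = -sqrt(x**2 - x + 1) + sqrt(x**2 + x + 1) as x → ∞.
1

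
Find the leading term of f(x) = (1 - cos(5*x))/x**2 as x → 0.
25/2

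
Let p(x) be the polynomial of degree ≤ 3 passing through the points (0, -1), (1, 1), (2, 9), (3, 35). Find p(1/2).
0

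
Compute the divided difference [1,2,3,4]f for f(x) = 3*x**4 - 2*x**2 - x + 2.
30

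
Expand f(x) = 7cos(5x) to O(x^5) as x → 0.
7 - 175*x**2/2 + 4375*x**4/24 + O(x**5)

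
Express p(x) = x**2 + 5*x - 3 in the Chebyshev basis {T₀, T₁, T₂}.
(-5/2)T₀ + (5)T₁ + (1/2)T₂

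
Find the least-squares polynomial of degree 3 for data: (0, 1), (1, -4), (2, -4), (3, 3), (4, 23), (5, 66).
5/7 + (-43/14)x + (-25/14)x² + x³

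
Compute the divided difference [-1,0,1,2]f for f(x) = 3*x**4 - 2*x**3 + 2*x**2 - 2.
4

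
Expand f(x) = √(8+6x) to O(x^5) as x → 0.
2*sqrt(2) + 3*sqrt(2)*x/4 - 9*sqrt(2)*x**2/64 + 27*sqrt(2)*x**3/512 - 405*sqrt(2)*x**4/16384 + O(x**5)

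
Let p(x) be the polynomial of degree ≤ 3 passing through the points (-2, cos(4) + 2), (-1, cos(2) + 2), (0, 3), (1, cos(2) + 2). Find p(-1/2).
cos(2)/2 - cos(4)/16 + 41/16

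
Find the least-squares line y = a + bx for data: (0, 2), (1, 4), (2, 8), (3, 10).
a = 9/5, b = 14/5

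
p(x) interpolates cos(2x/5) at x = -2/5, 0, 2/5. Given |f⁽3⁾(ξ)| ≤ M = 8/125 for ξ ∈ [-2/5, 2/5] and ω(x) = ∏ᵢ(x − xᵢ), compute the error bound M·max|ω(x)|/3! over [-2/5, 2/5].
64*sqrt(3)/421875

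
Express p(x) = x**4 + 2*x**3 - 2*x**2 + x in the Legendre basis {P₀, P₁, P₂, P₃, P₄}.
(-7/15)P₀ + (11/5)P₁ + (-16/21)P₂ + (4/5)P₃ + (8/35)P₄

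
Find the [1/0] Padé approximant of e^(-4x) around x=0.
1 - 4*x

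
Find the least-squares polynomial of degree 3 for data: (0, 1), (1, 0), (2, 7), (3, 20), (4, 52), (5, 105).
95/126 + (-17/108)x + (-155/252)x² + (26/27)x³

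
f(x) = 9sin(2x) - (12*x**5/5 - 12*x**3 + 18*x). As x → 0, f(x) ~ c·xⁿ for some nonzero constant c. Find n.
7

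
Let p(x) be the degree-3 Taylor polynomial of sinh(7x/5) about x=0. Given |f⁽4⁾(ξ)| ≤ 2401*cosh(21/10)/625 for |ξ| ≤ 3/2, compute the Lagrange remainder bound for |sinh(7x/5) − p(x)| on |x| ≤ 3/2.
64827*cosh(21/10)/80000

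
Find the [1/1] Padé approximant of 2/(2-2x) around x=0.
1/(1 - x)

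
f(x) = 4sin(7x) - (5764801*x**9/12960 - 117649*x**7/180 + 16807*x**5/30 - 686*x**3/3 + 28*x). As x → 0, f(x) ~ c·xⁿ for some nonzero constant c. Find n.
11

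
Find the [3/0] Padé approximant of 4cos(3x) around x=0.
4 - 18*x**2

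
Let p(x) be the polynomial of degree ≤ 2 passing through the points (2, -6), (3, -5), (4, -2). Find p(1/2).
-15/4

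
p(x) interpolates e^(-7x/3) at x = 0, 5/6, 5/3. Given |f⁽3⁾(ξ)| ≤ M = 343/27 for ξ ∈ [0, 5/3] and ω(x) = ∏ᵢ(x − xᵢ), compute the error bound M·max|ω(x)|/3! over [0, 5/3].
42875*sqrt(3)/157464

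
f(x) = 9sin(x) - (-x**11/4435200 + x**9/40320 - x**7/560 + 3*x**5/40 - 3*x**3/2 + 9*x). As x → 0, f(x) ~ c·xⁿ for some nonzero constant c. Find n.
13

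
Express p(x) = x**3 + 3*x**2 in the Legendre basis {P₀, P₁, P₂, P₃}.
P₀ + (3/5)P₁ + (2)P₂ + (2/5)P₃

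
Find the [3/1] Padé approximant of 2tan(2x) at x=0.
16*x**3/3 + 4*x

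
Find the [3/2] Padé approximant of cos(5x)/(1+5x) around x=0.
(875*x**3/12 - 175*x**2/12 - 5*x + 1)/(1 - 325*x**2/12)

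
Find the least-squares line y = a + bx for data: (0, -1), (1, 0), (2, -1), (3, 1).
a = -1, b = 1/2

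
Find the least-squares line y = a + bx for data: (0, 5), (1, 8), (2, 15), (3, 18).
a = 23/5, b = 23/5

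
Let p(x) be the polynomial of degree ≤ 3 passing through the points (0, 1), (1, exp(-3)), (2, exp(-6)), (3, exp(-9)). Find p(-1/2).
(-35*exp(6) - 5 + 21*exp(3) + 35*exp(9))*exp(-9)/16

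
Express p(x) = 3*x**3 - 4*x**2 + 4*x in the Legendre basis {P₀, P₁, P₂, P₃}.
(-4/3)P₀ + (29/5)P₁ + (-8/3)P₂ + (6/5)P₃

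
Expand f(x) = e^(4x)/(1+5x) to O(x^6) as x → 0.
1 - x + 13*x**2 - 163*x**3/3 + 847*x**4/3 - 21047*x**5/15 + O(x**6)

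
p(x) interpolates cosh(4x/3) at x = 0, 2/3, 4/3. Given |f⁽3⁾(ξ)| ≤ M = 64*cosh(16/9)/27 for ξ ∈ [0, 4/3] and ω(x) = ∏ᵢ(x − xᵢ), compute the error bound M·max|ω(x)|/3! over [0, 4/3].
512*sqrt(3)*cosh(16/9)/19683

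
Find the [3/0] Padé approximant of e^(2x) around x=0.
4*x**3/3 + 2*x**2 + 2*x + 1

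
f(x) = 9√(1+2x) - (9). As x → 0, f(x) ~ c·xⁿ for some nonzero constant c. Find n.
1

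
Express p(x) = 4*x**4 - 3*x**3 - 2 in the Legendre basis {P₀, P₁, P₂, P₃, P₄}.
(-6/5)P₀ + (-9/5)P₁ + (16/7)P₂ + (-6/5)P₃ + (32/35)P₄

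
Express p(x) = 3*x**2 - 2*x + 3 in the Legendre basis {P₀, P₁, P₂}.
(4)P₀ + (-2)P₁ + (2)P₂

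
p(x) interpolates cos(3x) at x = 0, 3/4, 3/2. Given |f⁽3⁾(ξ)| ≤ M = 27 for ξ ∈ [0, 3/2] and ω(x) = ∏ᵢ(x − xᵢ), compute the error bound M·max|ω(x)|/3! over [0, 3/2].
27*sqrt(3)/64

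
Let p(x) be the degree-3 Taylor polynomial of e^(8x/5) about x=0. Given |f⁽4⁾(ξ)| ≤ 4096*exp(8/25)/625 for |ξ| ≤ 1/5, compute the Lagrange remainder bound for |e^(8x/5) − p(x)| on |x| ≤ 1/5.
512*exp(8/25)/1171875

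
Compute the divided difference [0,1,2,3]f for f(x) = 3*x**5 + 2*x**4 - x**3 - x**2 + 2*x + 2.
86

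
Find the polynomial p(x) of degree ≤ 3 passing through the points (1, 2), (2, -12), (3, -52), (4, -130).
-2*x**3 - x**2 + 3*x + 2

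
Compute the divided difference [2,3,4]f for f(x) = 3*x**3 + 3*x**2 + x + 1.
30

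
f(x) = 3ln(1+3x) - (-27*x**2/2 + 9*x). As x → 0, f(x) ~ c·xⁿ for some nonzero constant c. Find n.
3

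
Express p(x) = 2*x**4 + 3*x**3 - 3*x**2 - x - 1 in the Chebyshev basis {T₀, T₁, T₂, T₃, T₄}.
(-7/4)T₀ + (5/4)T₁ + (-1/2)T₂ + (3/4)T₃ + (1/4)T₄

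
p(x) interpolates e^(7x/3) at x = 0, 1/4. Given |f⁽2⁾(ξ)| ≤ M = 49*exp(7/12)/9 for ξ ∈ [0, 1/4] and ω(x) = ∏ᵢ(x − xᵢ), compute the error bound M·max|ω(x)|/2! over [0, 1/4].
49*exp(7/12)/1152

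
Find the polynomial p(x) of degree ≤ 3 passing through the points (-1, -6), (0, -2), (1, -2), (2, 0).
x**3 - 2*x**2 + x - 2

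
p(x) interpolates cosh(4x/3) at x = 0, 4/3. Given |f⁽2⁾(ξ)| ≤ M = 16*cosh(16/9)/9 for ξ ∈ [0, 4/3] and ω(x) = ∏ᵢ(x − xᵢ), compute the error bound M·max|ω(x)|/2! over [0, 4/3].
32*cosh(16/9)/81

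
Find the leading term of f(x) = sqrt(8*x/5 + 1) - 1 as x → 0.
4*x/5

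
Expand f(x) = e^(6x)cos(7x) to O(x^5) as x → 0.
1 + 6*x - 13*x**2/2 - 111*x**3 - 6887*x**4/24 + O(x**5)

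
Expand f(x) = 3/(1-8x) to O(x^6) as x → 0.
3 + 24*x + 192*x**2 + 1536*x**3 + 12288*x**4 + 98304*x**5 + O(x**6)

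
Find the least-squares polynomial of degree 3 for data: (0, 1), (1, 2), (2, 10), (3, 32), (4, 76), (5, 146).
137/126 + (-95/108)x + (59/126)x² + (119/108)x³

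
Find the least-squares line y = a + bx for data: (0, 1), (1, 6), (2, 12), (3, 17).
a = 9/10, b = 27/5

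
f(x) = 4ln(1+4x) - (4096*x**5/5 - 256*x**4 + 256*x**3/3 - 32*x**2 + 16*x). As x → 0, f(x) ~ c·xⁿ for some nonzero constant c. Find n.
6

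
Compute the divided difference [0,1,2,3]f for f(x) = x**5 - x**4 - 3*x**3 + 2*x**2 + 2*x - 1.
16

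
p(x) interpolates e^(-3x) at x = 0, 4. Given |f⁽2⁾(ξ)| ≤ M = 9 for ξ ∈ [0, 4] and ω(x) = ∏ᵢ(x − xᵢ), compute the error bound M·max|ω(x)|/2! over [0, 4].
18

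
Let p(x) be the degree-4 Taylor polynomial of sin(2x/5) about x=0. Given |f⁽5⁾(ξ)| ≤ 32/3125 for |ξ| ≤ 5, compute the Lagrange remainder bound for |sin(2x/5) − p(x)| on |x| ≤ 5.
4/15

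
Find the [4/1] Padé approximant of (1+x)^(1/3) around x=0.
(x**4/243 - 8*x**3/405 + 2*x**2/15 + 16*x/15 + 1)/(11*x/15 + 1)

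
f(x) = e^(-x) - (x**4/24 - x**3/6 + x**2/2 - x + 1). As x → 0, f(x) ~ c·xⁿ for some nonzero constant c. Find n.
5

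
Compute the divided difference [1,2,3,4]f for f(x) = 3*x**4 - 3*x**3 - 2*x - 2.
27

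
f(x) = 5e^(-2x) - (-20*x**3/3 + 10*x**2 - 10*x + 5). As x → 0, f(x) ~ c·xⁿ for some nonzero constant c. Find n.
4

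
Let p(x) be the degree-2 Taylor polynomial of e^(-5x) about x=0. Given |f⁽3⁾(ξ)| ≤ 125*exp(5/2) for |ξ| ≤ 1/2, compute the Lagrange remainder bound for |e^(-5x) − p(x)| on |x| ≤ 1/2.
125*exp(5/2)/48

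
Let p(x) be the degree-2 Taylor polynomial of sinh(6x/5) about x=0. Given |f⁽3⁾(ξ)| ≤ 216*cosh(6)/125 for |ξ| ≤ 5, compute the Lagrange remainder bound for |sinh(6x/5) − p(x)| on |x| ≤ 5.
36*cosh(6)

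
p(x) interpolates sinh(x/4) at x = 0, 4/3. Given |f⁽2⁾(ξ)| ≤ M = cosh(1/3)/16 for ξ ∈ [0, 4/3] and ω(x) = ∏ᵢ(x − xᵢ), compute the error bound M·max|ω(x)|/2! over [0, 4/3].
cosh(1/3)/72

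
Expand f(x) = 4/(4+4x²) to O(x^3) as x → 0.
1 - x**2 + O(x**3)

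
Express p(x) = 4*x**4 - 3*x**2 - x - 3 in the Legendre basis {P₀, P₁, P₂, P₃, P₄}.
(-16/5)P₀ - P₁ + (2/7)P₂ + (32/35)P₄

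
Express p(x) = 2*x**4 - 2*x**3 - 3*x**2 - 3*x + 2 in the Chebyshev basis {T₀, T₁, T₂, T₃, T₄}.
(5/4)T₀ + (-9/2)T₁ + (-1/2)T₂ + (-1/2)T₃ + (1/4)T₄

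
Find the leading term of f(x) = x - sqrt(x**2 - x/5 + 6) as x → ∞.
1/10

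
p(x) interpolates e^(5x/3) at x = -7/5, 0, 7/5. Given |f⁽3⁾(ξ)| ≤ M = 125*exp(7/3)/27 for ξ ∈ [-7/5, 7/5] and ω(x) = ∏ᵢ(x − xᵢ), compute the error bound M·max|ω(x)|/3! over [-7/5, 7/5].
343*sqrt(3)*exp(7/3)/729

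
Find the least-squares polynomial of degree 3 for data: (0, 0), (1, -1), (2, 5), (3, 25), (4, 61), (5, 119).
1/14 + (-109/28)x + (25/14)x² + (3/4)x³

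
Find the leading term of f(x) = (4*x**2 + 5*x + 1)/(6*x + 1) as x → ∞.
2*x/3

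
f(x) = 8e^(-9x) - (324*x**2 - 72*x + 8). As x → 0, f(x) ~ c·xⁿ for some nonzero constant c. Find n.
3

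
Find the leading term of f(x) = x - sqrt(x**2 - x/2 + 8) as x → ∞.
1/4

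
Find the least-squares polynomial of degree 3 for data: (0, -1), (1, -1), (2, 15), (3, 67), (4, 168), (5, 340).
-127/126 + (-1985/756)x + (-95/252)x² + (157/54)x³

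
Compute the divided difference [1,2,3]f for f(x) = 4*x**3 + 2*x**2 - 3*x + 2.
26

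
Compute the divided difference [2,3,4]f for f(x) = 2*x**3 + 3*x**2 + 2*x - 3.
21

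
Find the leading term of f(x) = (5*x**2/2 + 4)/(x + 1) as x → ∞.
5*x/2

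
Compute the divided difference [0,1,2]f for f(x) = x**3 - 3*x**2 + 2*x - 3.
0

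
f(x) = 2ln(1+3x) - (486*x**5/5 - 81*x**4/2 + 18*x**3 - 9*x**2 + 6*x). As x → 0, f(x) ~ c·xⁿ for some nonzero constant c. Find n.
6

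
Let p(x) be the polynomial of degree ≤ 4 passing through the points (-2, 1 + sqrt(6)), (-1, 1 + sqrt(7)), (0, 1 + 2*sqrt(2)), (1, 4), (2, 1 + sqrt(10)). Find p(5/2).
-283/32 - 45*sqrt(7)/32 + 35*sqrt(6)/128 + 315*sqrt(10)/128 + 189*sqrt(2)/32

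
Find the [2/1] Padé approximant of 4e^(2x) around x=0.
(8*x**2/3 + 16*x/3 + 4)/(1 - 2*x/3)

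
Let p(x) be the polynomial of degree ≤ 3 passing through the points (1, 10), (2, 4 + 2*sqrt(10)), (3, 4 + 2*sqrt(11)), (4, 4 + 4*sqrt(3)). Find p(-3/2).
-495*sqrt(10)/8 - 105*sqrt(3)/4 + 725/8 + 385*sqrt(11)/8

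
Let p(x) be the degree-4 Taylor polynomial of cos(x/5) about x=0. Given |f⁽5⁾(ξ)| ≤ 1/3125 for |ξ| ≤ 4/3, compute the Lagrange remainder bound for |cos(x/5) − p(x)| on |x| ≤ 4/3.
128/11390625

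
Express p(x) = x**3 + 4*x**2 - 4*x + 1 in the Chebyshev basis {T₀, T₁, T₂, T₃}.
(3)T₀ + (-13/4)T₁ + (2)T₂ + (1/4)T₃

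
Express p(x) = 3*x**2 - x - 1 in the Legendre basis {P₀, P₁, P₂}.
-P₁ + (2)P₂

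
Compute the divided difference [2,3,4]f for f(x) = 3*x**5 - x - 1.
855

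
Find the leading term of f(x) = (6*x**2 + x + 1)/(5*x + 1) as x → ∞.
6*x/5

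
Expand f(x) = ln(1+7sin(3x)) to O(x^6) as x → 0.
21*x - 441*x**2/2 + 6111*x**3/2 - 191835*x**4/4 + 6423543*x**5/8 + O(x**6)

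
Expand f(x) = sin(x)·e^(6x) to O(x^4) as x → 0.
x + 6*x**2 + 107*x**3/6 + O(x**4)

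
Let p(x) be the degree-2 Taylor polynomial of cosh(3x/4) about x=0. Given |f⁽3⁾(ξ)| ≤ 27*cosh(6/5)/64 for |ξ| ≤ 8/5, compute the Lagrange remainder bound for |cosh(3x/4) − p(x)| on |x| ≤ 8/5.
36*cosh(6/5)/125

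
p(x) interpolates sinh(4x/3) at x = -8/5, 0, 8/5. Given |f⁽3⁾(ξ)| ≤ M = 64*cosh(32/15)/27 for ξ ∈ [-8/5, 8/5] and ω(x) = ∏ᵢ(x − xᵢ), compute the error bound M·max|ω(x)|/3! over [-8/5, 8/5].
32768*sqrt(3)*cosh(32/15)/91125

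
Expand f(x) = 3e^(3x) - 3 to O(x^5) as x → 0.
9*x + 27*x**2/2 + 27*x**3/2 + 81*x**4/8 + O(x**5)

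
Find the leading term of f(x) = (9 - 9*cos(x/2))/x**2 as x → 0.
9/8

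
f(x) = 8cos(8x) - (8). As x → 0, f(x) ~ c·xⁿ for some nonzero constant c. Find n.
2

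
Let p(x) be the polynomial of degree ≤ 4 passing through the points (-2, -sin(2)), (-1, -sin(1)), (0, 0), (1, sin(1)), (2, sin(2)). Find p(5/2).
-15*sin(1)/8 + 35*sin(2)/16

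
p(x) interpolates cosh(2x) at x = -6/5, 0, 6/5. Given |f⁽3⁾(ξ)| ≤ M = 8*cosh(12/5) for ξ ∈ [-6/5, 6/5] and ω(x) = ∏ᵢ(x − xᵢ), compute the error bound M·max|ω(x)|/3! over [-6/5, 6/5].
64*sqrt(3)*cosh(12/5)/125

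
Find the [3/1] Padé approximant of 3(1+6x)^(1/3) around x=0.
(-8*x**3 + 12*x**2 + 18*x + 3)/(4*x + 1)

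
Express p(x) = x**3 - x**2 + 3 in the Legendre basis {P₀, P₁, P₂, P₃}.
(8/3)P₀ + (3/5)P₁ + (-2/3)P₂ + (2/5)P₃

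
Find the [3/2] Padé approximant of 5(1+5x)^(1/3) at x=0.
(875*x**3/81 + 175*x**2/3 + 35*x + 5)/(50*x**2/9 + 16*x/3 + 1)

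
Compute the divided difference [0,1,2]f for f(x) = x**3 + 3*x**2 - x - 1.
6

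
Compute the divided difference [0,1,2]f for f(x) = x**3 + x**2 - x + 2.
4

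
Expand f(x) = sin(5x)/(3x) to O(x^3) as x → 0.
5/3 - 125*x**2/18 + O(x**3)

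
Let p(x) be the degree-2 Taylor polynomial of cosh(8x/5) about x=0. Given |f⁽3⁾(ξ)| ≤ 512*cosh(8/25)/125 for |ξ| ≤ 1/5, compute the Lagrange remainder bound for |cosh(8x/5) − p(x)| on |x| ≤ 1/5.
256*cosh(8/25)/46875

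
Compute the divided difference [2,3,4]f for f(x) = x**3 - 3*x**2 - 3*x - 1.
6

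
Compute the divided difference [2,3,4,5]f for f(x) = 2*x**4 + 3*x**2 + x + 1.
28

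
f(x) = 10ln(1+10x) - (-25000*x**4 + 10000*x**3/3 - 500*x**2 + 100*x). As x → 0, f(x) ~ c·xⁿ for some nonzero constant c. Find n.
5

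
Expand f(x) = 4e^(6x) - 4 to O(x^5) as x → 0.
24*x + 72*x**2 + 144*x**3 + 216*x**4 + O(x**5)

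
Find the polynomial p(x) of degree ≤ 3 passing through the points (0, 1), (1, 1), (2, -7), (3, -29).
-x**3 - x**2 + 2*x + 1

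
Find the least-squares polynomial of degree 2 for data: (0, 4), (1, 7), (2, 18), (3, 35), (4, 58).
132/35 + (16/35)x + (23/7)x²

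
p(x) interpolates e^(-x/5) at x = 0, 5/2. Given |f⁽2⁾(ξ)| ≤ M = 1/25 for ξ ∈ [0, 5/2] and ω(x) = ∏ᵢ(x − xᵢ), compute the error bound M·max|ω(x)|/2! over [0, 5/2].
1/32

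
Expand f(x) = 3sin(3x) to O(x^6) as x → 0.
9*x - 27*x**3/2 + 243*x**5/40 + O(x**6)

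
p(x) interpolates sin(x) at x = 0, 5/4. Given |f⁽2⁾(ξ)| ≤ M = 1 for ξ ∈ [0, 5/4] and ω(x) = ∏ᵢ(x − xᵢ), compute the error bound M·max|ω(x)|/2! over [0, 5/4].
25/128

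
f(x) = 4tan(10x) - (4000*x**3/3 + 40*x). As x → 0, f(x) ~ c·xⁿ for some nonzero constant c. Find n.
5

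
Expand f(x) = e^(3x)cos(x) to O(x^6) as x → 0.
1 + 3*x + 4*x**2 + 3*x**3 + 7*x**4/6 - x**5/10 + O(x**6)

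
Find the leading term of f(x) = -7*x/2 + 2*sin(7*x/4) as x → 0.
-343*x**3/192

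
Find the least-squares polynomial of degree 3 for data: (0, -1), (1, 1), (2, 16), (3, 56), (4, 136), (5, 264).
-113/126 + (-745/756)x + (155/252)x² + (55/27)x³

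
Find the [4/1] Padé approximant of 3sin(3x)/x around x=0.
243*x**4/40 - 27*x**2/2 + 9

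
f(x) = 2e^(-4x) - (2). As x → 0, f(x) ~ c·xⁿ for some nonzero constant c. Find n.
1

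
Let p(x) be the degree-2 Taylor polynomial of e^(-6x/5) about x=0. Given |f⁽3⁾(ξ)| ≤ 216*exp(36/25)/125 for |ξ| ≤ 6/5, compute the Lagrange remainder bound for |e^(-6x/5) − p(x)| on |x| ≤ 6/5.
7776*exp(36/25)/15625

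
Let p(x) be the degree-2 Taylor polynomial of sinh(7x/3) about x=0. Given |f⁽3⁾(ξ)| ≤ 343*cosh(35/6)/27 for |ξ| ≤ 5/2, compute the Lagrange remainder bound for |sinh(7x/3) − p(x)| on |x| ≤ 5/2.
42875*cosh(35/6)/1296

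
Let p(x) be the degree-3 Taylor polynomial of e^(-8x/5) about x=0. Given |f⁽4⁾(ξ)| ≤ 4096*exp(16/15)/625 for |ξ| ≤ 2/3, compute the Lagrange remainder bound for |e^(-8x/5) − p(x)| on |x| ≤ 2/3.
8192*exp(16/15)/151875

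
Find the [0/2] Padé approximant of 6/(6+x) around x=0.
1/(x/6 + 1)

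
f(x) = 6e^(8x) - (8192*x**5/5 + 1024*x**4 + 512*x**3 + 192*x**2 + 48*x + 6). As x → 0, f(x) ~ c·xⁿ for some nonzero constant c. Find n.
6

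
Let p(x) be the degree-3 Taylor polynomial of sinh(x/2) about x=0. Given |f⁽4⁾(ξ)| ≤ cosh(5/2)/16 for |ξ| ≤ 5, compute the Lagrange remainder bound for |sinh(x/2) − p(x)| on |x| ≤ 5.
625*cosh(5/2)/384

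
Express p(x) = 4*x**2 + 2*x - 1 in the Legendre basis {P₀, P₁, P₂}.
(1/3)P₀ + (2)P₁ + (8/3)P₂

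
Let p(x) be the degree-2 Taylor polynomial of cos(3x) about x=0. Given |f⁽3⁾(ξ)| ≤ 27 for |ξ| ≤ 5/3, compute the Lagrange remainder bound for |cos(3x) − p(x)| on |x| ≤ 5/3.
125/6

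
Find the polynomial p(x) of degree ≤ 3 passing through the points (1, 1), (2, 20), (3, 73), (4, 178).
3*x**3 - x**2 + x - 2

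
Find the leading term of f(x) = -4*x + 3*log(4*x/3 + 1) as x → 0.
-8*x**2/3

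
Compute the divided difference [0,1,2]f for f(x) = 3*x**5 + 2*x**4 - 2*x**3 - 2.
53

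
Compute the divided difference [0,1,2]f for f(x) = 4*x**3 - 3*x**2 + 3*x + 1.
9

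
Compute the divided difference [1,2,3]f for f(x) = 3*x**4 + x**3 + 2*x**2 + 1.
83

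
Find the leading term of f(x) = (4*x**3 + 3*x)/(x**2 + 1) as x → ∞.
4*x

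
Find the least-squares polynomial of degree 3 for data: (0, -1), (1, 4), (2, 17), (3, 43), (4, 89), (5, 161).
-22/21 + (32/9)x + (53/84)x² + (37/36)x³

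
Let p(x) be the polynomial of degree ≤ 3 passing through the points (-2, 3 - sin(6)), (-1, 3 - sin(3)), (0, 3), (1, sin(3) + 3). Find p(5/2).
35*sin(6)/16 - 15*sin(3)/8 + 3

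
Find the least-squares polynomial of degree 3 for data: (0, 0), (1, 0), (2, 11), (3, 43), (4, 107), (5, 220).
-29/126 + (323/756)x + (-29/18)x² + (223/108)x³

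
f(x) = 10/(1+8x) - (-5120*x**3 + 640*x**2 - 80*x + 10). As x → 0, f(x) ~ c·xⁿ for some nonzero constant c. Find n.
4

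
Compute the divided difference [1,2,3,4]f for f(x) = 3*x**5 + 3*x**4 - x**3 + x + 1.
224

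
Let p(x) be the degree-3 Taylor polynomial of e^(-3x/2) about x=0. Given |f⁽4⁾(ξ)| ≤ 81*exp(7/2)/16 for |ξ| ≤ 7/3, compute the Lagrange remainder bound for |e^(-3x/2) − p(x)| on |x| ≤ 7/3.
2401*exp(7/2)/384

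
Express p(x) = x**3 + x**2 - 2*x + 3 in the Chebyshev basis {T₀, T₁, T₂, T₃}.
(7/2)T₀ + (-5/4)T₁ + (1/2)T₂ + (1/4)T₃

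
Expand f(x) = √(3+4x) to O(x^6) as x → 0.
sqrt(3) + 2*sqrt(3)*x/3 - 2*sqrt(3)*x**2/9 + 4*sqrt(3)*x**3/27 - 10*sqrt(3)*x**4/81 + 28*sqrt(3)*x**5/243 + O(x**6)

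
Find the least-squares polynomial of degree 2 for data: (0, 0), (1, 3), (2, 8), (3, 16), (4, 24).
-1/7 + (167/70)x + (13/14)x²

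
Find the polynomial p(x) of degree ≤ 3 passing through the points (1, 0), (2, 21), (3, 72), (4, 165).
2*x**3 + 3*x**2 - 2*x - 3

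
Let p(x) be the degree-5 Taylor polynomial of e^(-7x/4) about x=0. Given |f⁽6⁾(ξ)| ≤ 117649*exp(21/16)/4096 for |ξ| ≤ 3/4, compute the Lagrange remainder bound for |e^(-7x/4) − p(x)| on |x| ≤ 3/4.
9529569*exp(21/16)/1342177280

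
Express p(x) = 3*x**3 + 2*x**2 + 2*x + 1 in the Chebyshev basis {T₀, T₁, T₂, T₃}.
(2)T₀ + (17/4)T₁ + T₂ + (3/4)T₃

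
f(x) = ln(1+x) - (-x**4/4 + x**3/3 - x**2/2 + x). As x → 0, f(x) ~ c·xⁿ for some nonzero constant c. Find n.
5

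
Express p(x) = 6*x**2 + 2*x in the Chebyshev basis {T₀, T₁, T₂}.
(3)T₀ + (2)T₁ + (3)T₂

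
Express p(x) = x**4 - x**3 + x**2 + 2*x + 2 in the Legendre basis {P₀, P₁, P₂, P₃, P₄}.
(38/15)P₀ + (7/5)P₁ + (26/21)P₂ + (-2/5)P₃ + (8/35)P₄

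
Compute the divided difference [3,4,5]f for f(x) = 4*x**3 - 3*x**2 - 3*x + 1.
45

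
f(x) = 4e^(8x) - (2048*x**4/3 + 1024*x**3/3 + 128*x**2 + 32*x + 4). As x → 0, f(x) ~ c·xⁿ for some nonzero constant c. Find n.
5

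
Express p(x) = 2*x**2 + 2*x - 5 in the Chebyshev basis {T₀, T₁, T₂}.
(-4)T₀ + (2)T₁ + T₂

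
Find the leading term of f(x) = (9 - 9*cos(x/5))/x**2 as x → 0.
9/50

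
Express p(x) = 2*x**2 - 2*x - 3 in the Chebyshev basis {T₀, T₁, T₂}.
(-2)T₀ + (-2)T₁ + T₂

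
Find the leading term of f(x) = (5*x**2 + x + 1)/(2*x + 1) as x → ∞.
5*x/2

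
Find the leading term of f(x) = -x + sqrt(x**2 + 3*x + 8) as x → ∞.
3/2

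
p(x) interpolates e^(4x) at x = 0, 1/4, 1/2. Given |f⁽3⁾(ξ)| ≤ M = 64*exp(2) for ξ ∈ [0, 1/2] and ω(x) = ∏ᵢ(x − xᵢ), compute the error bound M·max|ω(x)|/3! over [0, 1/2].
sqrt(3)*exp(2)/27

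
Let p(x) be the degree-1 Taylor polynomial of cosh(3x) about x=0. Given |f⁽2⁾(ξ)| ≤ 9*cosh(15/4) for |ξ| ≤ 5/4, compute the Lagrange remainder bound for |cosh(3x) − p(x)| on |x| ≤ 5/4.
225*cosh(15/4)/32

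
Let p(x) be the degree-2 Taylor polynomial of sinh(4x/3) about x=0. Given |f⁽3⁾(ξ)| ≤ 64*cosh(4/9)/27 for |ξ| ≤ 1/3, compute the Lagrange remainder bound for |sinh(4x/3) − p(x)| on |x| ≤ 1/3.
32*cosh(4/9)/2187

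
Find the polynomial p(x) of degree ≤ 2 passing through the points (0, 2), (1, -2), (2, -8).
-x**2 - 3*x + 2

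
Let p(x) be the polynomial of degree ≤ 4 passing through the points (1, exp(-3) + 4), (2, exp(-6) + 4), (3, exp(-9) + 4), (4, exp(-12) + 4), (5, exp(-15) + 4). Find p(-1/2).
(-2772*exp(9) - 1540*exp(3) + 315 + 2970*exp(6) + 1155*exp(12) + 512*exp(15))*exp(-15)/128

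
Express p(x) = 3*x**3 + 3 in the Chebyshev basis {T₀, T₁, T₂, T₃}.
(3)T₀ + (9/4)T₁ + (3/4)T₃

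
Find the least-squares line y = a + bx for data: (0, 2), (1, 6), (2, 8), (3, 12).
a = 11/5, b = 16/5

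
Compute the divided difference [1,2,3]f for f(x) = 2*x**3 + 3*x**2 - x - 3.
15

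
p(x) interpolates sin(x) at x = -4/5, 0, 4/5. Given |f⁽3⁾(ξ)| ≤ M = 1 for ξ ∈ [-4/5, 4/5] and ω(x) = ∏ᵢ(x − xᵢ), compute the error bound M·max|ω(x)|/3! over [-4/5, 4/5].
64*sqrt(3)/3375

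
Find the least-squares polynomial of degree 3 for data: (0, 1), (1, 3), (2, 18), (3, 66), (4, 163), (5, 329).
65/63 + (397/378)x + (-41/18)x² + (82/27)x³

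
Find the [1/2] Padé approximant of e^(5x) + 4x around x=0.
(3149*x/411 + 1)/(-125*x**2/274 - 550*x/411 + 1)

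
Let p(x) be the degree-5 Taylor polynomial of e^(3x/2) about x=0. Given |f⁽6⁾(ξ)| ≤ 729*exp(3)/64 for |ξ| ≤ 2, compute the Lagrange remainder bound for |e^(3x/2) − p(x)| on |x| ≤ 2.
81*exp(3)/80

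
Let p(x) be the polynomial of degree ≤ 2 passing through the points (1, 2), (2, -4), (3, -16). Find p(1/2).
11/4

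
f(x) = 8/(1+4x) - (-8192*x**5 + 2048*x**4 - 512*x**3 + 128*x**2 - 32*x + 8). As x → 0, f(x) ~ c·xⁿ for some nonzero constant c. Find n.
6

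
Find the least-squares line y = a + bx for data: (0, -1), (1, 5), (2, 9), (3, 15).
a = -4/5, b = 26/5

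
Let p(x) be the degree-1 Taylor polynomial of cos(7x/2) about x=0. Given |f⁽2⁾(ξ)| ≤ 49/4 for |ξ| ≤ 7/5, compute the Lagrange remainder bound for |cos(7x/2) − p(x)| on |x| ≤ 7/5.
2401/200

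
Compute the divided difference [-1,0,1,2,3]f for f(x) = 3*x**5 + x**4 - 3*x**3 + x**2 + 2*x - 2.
16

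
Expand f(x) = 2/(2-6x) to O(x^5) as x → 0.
1 + 3*x + 9*x**2 + 27*x**3 + 81*x**4 + O(x**5)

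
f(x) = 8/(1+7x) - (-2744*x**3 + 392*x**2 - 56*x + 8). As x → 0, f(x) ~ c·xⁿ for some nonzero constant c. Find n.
4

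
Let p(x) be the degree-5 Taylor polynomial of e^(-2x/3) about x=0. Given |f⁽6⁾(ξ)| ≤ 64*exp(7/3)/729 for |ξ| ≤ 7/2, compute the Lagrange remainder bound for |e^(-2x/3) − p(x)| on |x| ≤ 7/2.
117649*exp(7/3)/524880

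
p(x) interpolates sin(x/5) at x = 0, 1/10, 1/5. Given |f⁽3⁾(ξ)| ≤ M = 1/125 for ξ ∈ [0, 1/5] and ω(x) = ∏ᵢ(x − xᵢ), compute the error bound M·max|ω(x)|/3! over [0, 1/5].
sqrt(3)/3375000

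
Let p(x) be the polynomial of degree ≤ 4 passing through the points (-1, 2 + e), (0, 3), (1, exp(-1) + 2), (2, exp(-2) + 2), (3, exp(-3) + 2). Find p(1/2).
(-20*e + 3 + 90*exp(2) + (316 - 5*e)*exp(3))*exp(-3)/128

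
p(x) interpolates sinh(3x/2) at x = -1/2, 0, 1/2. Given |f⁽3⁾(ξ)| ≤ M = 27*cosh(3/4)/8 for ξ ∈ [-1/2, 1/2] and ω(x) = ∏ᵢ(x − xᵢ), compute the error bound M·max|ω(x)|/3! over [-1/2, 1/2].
sqrt(3)*cosh(3/4)/64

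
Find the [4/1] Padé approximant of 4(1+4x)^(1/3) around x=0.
(1024*x**4/243 - 2048*x**3/405 + 128*x**2/15 + 256*x/15 + 4)/(44*x/15 + 1)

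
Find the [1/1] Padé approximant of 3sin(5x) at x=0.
15*x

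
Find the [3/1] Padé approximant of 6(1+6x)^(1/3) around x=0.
(-16*x**3 + 24*x**2 + 36*x + 6)/(4*x + 1)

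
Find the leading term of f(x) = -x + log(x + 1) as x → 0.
-x**2/2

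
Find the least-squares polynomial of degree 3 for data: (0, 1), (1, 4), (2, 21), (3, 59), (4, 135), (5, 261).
16/21 + (25/9)x + (-71/84)x² + (77/36)x³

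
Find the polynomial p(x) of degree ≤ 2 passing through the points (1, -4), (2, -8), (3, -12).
-4*x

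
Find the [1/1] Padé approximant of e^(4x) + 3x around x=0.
(41*x/7 + 1)/(1 - 8*x/7)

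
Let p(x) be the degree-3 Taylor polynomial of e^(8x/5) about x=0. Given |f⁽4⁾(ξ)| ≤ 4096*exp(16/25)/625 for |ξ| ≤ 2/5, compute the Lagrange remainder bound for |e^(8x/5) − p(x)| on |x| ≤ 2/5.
8192*exp(16/25)/1171875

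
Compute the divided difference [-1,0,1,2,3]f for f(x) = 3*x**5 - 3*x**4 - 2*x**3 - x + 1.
12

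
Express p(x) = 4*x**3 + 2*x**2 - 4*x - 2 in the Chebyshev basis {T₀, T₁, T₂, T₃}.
-T₀ - T₁ + T₂ + T₃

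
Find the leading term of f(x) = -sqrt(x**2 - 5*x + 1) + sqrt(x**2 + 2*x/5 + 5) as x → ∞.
27/10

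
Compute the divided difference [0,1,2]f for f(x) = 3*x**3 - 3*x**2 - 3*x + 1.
6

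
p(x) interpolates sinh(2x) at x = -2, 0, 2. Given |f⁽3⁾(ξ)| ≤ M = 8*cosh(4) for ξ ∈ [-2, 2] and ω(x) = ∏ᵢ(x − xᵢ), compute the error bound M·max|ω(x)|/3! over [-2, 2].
64*sqrt(3)*cosh(4)/27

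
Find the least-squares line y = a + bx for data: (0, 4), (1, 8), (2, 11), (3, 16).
a = 39/10, b = 39/10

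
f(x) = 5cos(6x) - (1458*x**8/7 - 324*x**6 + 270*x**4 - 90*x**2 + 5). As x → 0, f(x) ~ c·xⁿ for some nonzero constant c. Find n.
10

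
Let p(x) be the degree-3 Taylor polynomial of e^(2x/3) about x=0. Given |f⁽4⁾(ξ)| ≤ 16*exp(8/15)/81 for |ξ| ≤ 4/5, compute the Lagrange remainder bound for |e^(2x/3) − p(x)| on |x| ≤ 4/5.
512*exp(8/15)/151875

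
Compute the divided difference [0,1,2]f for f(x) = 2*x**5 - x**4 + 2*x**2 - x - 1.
25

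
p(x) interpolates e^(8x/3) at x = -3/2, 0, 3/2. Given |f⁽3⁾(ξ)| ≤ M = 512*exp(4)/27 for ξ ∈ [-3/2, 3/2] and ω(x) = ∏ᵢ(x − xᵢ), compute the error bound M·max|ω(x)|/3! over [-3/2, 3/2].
64*sqrt(3)*exp(4)/27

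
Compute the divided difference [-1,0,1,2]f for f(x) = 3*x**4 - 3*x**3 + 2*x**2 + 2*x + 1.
3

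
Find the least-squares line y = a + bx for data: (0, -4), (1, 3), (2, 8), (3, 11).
a = -3, b = 5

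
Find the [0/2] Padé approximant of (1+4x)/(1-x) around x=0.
1/(20*x**2 - 5*x + 1)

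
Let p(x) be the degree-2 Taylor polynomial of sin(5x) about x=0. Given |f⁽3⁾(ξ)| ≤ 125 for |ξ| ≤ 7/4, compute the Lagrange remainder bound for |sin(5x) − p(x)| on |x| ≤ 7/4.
42875/384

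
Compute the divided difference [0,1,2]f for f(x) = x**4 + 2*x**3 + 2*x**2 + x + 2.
15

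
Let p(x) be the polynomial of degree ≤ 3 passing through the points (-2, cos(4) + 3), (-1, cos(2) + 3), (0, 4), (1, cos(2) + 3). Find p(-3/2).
cos(2) + 5*cos(4)/16 + 43/16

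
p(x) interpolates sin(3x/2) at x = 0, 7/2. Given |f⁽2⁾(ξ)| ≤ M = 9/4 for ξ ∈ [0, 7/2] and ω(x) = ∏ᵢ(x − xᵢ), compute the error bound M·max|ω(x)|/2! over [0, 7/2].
441/128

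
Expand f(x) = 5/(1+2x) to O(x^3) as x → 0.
5 - 10*x + 20*x**2 + O(x**3)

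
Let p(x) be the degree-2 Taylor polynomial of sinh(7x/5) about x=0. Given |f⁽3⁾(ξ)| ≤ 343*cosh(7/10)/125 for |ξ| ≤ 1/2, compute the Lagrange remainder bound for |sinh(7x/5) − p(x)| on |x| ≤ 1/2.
343*cosh(7/10)/6000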